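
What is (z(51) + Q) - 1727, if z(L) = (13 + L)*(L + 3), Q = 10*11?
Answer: 1839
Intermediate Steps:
Q = 110
z(L) = (3 + L)*(13 + L) (z(L) = (13 + L)*(3 + L) = (3 + L)*(13 + L))
(z(51) + Q) - 1727 = ((39 + 51² + 16*51) + 110) - 1727 = ((39 + 2601 + 816) + 110) - 1727 = (3456 + 110) - 1727 = 3566 - 1727 = 1839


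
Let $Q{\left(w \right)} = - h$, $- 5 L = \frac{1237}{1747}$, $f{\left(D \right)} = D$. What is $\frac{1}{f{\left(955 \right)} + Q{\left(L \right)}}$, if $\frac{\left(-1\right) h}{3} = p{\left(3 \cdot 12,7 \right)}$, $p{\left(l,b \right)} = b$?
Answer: $\frac{1}{976} \approx 0.0010246$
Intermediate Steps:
$h = -21$ ($h = \left(-3\right) 7 = -21$)
$L = - \frac{1237}{8735}$ ($L = - \frac{1237 \cdot \frac{1}{1747}}{5} = \left(- \frac{1}{5}\right) \frac{1237}{1747} = - \frac{1237}{8735} \approx -0.14161$)
$Q{\left(w \right)} = 21$ ($Q{\left(w \right)} = \left(-1\right) \left(-21\right) = 21$)
$\frac{1}{f{\left(955 \right)} + Q{\left(L \right)}} = \frac{1}{955 + 21} = \frac{1}{976}$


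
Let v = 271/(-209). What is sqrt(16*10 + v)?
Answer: sqrt(6932321)/209 ≈ 12.598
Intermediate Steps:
v = -271/209 (v = 271*(-1/209) = -271/209 ≈ -1.2966)
sqrt(16*10 + v) = sqrt(16*10 - 271/209) = sqrt(160 - 271/209) = sqrt(33169/209) = sqrt(6932321)/209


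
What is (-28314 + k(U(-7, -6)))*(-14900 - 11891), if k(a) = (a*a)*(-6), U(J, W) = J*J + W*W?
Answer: 1919950224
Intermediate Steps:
U(J, W) = J**2 + W**2
k(a) = -6*a**2 (k(a) = a**2*(-6) = -6*a**2)
(-28314 + k(U(-7, -6)))*(-14900 - 11891) = (-28314 - 6*((-7)**2 + (-6)**2)**2)*(-14900 - 11891) = (-28314 - 6*(49 + 36)**2)*(-26791) = (-28314 - 6*85**2)*(-26791) = (-28314 - 6*7225)*(-26791) = (-28314 - 43350)*(-26791) = -71664*(-26791) = 1919950224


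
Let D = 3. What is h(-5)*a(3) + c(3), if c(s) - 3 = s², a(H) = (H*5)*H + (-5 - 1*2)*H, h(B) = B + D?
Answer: -36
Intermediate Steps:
h(B) = 3 + B (h(B) = B + 3 = 3 + B)
a(H) = -7*H + 5*H² (a(H) = (5*H)*H + (-5 - 2)*H = 5*H² - 7*H = -7*H + 5*H²)
c(s) = 3 + s²
h(-5)*a(3) + c(3) = (3 - 5)*(3*(-7 + 5*3)) + (3 + 3²) = -6*(-7 + 15) + (3 + 9) = -6*8 + 12 = -2*24 + 12 = -48 + 12 = -36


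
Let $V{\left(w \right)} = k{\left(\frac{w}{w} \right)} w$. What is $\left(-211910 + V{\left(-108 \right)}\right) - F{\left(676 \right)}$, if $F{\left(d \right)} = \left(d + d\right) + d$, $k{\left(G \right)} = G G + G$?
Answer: $-214154$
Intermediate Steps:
$k{\left(G \right)} = G + G^{2}$ ($k{\left(G \right)} = G^{2} + G = G + G^{2}$)
$V{\left(w \right)} = 2 w$ ($V{\left(w \right)} = \frac{w}{w} \left(1 + \frac{w}{w}\right) w = 1 \left(1 + 1\right) w = 1 \cdot 2 w = 2 w$)
$F{\left(d \right)} = 3 d$ ($F{\left(d \right)} = 2 d + d = 3 d$)
$\left(-211910 + V{\left(-108 \right)}\right) - F{\left(676 \right)} = \left(-211910 + 2 \left(-108\right)\right) - 3 \cdot 676 = \left(-211910 - 216\right) - 2028 = -212126 - 2028 = -214154$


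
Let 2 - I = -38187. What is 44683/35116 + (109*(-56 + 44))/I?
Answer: 1660467359/1341044924 ≈ 1.2382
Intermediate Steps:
I = 38189 (I = 2 - 1*(-38187) = 2 + 38187 = 38189)
44683/35116 + (109*(-56 + 44))/I = 44683/35116 + (109*(-56 + 44))/38189 = 44683*(1/35116) + (109*(-12))*(1/38189) = 44683/35116 - 1308*1/38189 = 44683/35116 - 1308/38189 = 1660467359/1341044924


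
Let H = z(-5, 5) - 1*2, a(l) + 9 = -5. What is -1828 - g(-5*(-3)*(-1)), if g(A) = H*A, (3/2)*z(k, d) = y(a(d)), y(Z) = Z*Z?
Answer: 102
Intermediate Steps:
a(l) = -14 (a(l) = -9 - 5 = -14)
y(Z) = Z²
z(k, d) = 392/3 (z(k, d) = (⅔)*(-14)² = (⅔)*196 = 392/3)
H = 386/3 (H = 392/3 - 1*2 = 392/3 - 2 = 386/3 ≈ 128.67)
g(A) = 386*A/3
-1828 - g(-5*(-3)*(-1)) = -1828 - 386*-5*(-3)*(-1)/3 = -1828 - 386*15*(-1)/3 = -1828 - 386*(-15)/3 = -1828 - 1*(-1930) = -1828 + 1930 = 102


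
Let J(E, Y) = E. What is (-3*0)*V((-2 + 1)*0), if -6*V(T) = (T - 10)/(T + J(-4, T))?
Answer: 0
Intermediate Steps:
V(T) = -(-10 + T)/(6*(-4 + T)) (V(T) = -(T - 10)/(6*(T - 4)) = -(-10 + T)/(6*(-4 + T)))
(-3*0)*V((-2 + 1)*0) = (-3*0)*((10 - (-2 + 1)*0)/(6*(-4 + (-2 + 1)*0))) = 0*((10 - (-1)*0)/(6*(-4 - 1*0))) = 0*((10 - 1*0)/(6*(-4 + 0))) = 0*((⅙)*(10 + 0)/(-4)) = 0*((⅙)*(-¼)*10) = 0*(-5/12) = 0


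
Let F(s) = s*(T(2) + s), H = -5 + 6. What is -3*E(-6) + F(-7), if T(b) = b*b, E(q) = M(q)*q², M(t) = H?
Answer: -87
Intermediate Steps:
H = 1
M(t) = 1
E(q) = q² (E(q) = 1*q² = q²)
T(b) = b²
F(s) = s*(4 + s) (F(s) = s*(2² + s) = s*(4 + s))
-3*E(-6) + F(-7) = -3*(-6)² - 7*(4 - 7) = -3*36 - 7*(-3) = -108 + 21 = -87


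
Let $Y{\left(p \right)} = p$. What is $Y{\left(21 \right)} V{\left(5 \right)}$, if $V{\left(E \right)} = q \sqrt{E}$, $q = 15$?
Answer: $315 \sqrt{5} \approx 704.36$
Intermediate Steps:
$V{\left(E \right)} = 15 \sqrt{E}$
$Y{\left(21 \right)} V{\left(5 \right)} = 21 \cdot 15 \sqrt{5} = 315 \sqrt{5}$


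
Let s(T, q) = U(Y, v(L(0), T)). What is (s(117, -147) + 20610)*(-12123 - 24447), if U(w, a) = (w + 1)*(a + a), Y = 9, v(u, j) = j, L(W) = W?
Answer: -839281500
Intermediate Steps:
U(w, a) = 2*a*(1 + w) (U(w, a) = (1 + w)*(2*a) = 2*a*(1 + w))
s(T, q) = 20*T (s(T, q) = 2*T*(1 + 9) = 2*T*10 = 20*T)
(s(117, -147) + 20610)*(-12123 - 24447) = (20*117 + 20610)*(-12123 - 24447) = (2340 + 20610)*(-36570) = 22950*(-36570) = -839281500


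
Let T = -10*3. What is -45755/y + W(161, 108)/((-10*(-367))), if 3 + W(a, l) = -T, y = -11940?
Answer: 16824323/4381980 ≈ 3.8394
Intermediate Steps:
T = -30
W(a, l) = 27 (W(a, l) = -3 - 1*(-30) = -3 + 30 = 27)
-45755/y + W(161, 108)/((-10*(-367))) = -45755/(-11940) + 27/((-10*(-367))) = -45755*(-1/11940) + 27/3670 = 9151/2388 + 27*(1/3670) = 9151/2388 + 27/3670 = 16824323/4381980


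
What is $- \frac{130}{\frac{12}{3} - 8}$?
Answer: $\frac{65}{2} \approx 32.5$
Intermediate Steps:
$- \frac{130}{\frac{12}{3} - 8} = - \frac{130}{12 \cdot \frac{1}{3} - 8} = - \frac{130}{4 - 8} = - \frac{130}{-4} = \left(-130\right) \left(- \frac{1}{4}\right) = \frac{65}{2}$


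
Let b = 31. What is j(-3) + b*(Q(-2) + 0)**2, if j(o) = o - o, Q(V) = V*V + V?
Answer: 124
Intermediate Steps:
Q(V) = V + V**2 (Q(V) = V**2 + V = V + V**2)
j(o) = 0
j(-3) + b*(Q(-2) + 0)**2 = 0 + 31*(-2*(1 - 2) + 0)**2 = 0 + 31*(-2*(-1) + 0)**2 = 0 + 31*(2 + 0)**2 = 0 + 31*2**2 = 0 + 31*4 = 0 + 124 = 124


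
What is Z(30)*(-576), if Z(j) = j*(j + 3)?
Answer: -570240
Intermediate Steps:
Z(j) = j*(3 + j)
Z(30)*(-576) = (30*(3 + 30))*(-576) = (30*33)*(-576) = 990*(-576) = -570240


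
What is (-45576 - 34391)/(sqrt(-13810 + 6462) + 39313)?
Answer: -3143742671/1545519317 + 159934*I*sqrt(1837)/1545519317 ≈ -2.0341 + 0.0044353*I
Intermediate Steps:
(-45576 - 34391)/(sqrt(-13810 + 6462) + 39313) = -79967/(sqrt(-7348) + 39313) = -79967/(2*I*sqrt(1837) + 39313) = -79967/(39313 + 2*I*sqrt(1837))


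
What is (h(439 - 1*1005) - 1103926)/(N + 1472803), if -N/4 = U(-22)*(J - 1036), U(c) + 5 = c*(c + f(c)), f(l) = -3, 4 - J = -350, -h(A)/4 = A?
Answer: -1101662/2959563 ≈ -0.37224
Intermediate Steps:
h(A) = -4*A
J = 354 (J = 4 - 1*(-350) = 4 + 350 = 354)
U(c) = -5 + c*(-3 + c) (U(c) = -5 + c*(c - 3) = -5 + c*(-3 + c))
N = 1486760 (N = -4*(-5 + (-22)**2 - 3*(-22))*(354 - 1036) = -4*(-5 + 484 + 66)*(-682) = -2180*(-682) = -4*(-371690) = 1486760)
(h(439 - 1*1005) - 1103926)/(N + 1472803) = (-4*(439 - 1*1005) - 1103926)/(1486760 + 1472803) = (-4*(439 - 1005) - 1103926)/2959563 = (-4*(-566) - 1103926)*(1/2959563) = (2264 - 1103926)*(1/2959563) = -1101662*1/2959563 = -1101662/2959563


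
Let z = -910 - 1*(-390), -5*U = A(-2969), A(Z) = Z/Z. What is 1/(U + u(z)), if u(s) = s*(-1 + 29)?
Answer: -5/72801 ≈ -6.8680e-5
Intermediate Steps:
A(Z) = 1
U = -⅕ (U = -⅕*1 = -⅕ ≈ -0.20000)
z = -520 (z = -910 + 390 = -520)
u(s) = 28*s (u(s) = s*28 = 28*s)
1/(U + u(z)) = 1/(-⅕ + 28*(-520)) = 1/(-⅕ - 14560) = 1/(-72801/5) = -5/72801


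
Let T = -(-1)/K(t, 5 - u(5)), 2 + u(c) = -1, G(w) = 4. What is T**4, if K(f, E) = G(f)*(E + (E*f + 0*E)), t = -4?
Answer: 1/84934656 ≈ 1.1774e-8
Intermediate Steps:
u(c) = -3 (u(c) = -2 - 1 = -3)
K(f, E) = 4*E + 4*E*f (K(f, E) = 4*(E + (E*f + 0*E)) = 4*(E + (E*f + 0)) = 4*(E + E*f) = 4*E + 4*E*f)
T = -1/96 (T = -(-1)/(4*(5 - 1*(-3))*(1 - 4)) = -(-1)/(4*(5 + 3)*(-3)) = -(-1)/(4*8*(-3)) = -(-1)/(-96) = -(-1)*(-1)/96 = -1*1/96 = -1/96 ≈ -0.010417)
T**4 = (-1/96)**4 = 1/84934656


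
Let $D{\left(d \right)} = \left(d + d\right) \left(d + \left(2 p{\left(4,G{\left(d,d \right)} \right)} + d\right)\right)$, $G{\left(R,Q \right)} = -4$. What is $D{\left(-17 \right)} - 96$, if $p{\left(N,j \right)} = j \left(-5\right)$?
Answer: $-300$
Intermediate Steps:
$p{\left(N,j \right)} = - 5 j$
$D{\left(d \right)} = 2 d \left(40 + 2 d\right)$ ($D{\left(d \right)} = \left(d + d\right) \left(d + \left(2 \left(\left(-5\right) \left(-4\right)\right) + d\right)\right) = 2 d \left(d + \left(2 \cdot 20 + d\right)\right) = 2 d \left(d + \left(40 + d\right)\right) = 2 d \left(40 + 2 d\right)$)
$D{\left(-17 \right)} - 96 = 4 \left(-17\right) \left(20 - 17\right) - 96 = 4 \left(-17\right) 3 - 96 = -204 - 96 = -300$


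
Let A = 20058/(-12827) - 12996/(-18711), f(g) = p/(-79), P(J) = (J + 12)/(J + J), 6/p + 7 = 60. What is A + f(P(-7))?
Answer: -97207939676/111656123271 ≈ -0.87060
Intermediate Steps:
p = 6/53 (p = 6/(-7 + 60) = 6/53 ≈ 0.11321)
P(J) = (12 + J)/(2*J) (P(J) = (12 + J)/((2*J)) = (12 + J)*(1/(2*J)) = (12 + J)/(2*J))
f(g) = -6/4187 (f(g) = (6/53)/(-79) = (6/53)*(-1/79) = -6/4187)
A = -23178394/26667333 (A = 20058*(-1/12827) - 12996*(-1/18711) = -20058/12827 + 1444/2079 = -23178394/26667333 ≈ -0.86917)
A + f(P(-7)) = -23178394/26667333 - 6/4187 = -97207939676/111656123271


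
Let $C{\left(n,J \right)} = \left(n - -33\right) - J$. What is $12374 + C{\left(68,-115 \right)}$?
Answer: $12590$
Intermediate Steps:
$C{\left(n,J \right)} = 33 + n - J$ ($C{\left(n,J \right)} = \left(n + 33\right) - J = \left(33 + n\right) - J = 33 + n - J$)
$12374 + C{\left(68,-115 \right)} = 12374 + \left(33 + 68 - -115\right) = 12374 + \left(33 + 68 + 115\right) = 12374 + 216 = 12590$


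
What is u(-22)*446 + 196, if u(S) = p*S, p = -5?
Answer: 49256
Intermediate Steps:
u(S) = -5*S
u(-22)*446 + 196 = -5*(-22)*446 + 196 = 110*446 + 196 = 49060 + 196 = 49256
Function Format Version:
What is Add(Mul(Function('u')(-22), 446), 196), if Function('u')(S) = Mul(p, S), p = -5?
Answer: 49256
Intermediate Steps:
Function('u')(S) = Mul(-5, S)
Add(Mul(Function('u')(-22), 446), 196) = Add(Mul(Mul(-5, -22), 446), 196) = Add(Mul(110, 446), 196) = Add(49060, 196) = 49256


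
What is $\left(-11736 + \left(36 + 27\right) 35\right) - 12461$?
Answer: $-21992$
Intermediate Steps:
$\left(-11736 + \left(36 + 27\right) 35\right) - 12461 = \left(-11736 + 63 \cdot 35\right) - 12461 = \left(-11736 + 2205\right) - 12461 = -9531 - 12461 = -21992$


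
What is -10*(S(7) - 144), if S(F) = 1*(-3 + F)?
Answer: 1400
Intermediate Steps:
S(F) = -3 + F
-10*(S(7) - 144) = -10*((-3 + 7) - 144) = -10*(4 - 144) = -10*(-140) = 1400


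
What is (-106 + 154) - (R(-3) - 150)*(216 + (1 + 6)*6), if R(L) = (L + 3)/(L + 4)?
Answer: 38748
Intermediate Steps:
R(L) = (3 + L)/(4 + L)
(-106 + 154) - (R(-3) - 150)*(216 + (1 + 6)*6) = (-106 + 154) - ((3 - 3)/(4 - 3) - 150)*(216 + (1 + 6)*6) = 48 - (0/1 - 150)*(216 + 7*6) = 48 - (1*0 - 150)*(216 + 42) = 48 - (0 - 150)*258 = 48 - (-150)*258 = 48 - 1*(-38700) = 48 + 38700 = 38748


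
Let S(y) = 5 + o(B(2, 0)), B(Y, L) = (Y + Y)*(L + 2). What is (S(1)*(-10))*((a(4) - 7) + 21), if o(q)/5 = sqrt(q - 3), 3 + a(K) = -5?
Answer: -300 - 300*sqrt(5) ≈ -970.82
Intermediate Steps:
a(K) = -8 (a(K) = -3 - 5 = -8)
B(Y, L) = 2*Y*(2 + L) (B(Y, L) = (2*Y)*(2 + L) = 2*Y*(2 + L))
o(q) = 5*sqrt(-3 + q) (o(q) = 5*sqrt(q - 3) = 5*sqrt(-3 + q))
S(y) = 5 + 5*sqrt(5) (S(y) = 5 + 5*sqrt(-3 + 2*2*(2 + 0)) = 5 + 5*sqrt(-3 + 2*2*2) = 5 + 5*sqrt(-3 + 8) = 5 + 5*sqrt(5))
(S(1)*(-10))*((a(4) - 7) + 21) = ((5 + 5*sqrt(5))*(-10))*((-8 - 7) + 21) = (-50 - 50*sqrt(5))*(-15 + 21) = (-50 - 50*sqrt(5))*6 = -300 - 300*sqrt(5)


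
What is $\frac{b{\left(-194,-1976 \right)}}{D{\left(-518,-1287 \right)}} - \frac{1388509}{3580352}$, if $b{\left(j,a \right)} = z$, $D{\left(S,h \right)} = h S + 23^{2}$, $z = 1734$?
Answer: $- \frac{920197931887}{2388792952640} \approx -0.38521$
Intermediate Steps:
$D{\left(S,h \right)} = 529 + S h$ ($D{\left(S,h \right)} = S h + 529 = 529 + S h$)
$b{\left(j,a \right)} = 1734$
$\frac{b{\left(-194,-1976 \right)}}{D{\left(-518,-1287 \right)}} - \frac{1388509}{3580352} = \frac{1734}{529 - -666666} - \frac{1388509}{3580352} = \frac{1734}{529 + 666666} - \frac{1388509}{3580352} = \frac{1734}{667195} - \frac{1388509}{3580352} = - \frac{920197931887}{2388792952640}$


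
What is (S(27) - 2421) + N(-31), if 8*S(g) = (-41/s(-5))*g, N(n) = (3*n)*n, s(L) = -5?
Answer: 19587/40 ≈ 489.67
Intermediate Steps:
N(n) = 3*n²
S(g) = 41*g/40 (S(g) = ((-41/(-5))*g)/8 = ((-41*(-⅕))*g)/8 = (41*g/5)/8 = 41*g/40)
(S(27) - 2421) + N(-31) = ((41/40)*27 - 2421) + 3*(-31)² = (1107/40 - 2421) + 3*961 = -95733/40 + 2883 = 19587/40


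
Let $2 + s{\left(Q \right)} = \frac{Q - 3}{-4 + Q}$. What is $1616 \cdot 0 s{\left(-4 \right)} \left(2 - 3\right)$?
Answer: $0$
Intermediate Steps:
$s{\left(Q \right)} = -2 + \frac{-3 + Q}{-4 + Q}$ ($s{\left(Q \right)} = -2 + \frac{Q - 3}{-4 + Q} = -2 + \frac{-3 + Q}{-4 + Q}$)
$1616 \cdot 0 s{\left(-4 \right)} \left(2 - 3\right) = 1616 \cdot 0 \frac{5 - -4}{-4 - 4} \left(2 - 3\right) = 1616 \cdot 0 \frac{5 + 4}{-8} \left(-1\right) = 1616 \cdot 0 \left(\left(- \frac{1}{8}\right) 9\right) \left(-1\right) = 1616 \cdot 0 \left(- \frac{9}{8}\right) \left(-1\right) = 1616 \cdot 0 \left(-1\right) = 1616 \cdot 0 = 0$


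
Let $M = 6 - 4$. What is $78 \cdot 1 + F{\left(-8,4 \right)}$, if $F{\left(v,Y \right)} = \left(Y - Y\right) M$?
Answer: $78$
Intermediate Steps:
$M = 2$
$F{\left(v,Y \right)} = 0$ ($F{\left(v,Y \right)} = \left(Y - Y\right) 2 = 0 \cdot 2 = 0$)
$78 \cdot 1 + F{\left(-8,4 \right)} = 78 \cdot 1 + 0 = 78 + 0 = 78$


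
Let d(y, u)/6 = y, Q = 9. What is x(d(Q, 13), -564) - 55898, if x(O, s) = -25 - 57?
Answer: -55980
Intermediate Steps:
d(y, u) = 6*y
x(O, s) = -82
x(d(Q, 13), -564) - 55898 = -82 - 55898 = -55980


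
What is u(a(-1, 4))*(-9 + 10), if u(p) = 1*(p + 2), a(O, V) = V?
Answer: 6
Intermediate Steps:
u(p) = 2 + p (u(p) = 1*(2 + p) = 2 + p)
u(a(-1, 4))*(-9 + 10) = (2 + 4)*(-9 + 10) = 6*1 = 6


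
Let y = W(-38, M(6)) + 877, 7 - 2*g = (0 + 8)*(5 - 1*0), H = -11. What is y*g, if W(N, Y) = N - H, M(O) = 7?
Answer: -14025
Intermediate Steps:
W(N, Y) = 11 + N (W(N, Y) = N - 1*(-11) = N + 11 = 11 + N)
g = -33/2 (g = 7/2 - (0 + 8)*(5 - 1*0)/2 = 7/2 - 4*(5 + 0) = 7/2 - 4*5 = 7/2 - ½*40 = 7/2 - 20 = -33/2 ≈ -16.500)
y = 850 (y = (11 - 38) + 877 = -27 + 877 = 850)
y*g = 850*(-33/2) = -14025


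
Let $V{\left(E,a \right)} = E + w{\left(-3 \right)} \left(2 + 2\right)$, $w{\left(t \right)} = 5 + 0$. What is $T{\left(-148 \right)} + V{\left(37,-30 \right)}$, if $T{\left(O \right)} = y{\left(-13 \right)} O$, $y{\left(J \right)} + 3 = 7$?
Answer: $-535$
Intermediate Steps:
$w{\left(t \right)} = 5$
$y{\left(J \right)} = 4$ ($y{\left(J \right)} = -3 + 7 = 4$)
$V{\left(E,a \right)} = 20 + E$ ($V{\left(E,a \right)} = E + 5 \left(2 + 2\right) = E + 5 \cdot 4 = E + 20 = 20 + E$)
$T{\left(O \right)} = 4 O$
$T{\left(-148 \right)} + V{\left(37,-30 \right)} = 4 \left(-148\right) + \left(20 + 37\right) = -592 + 57 = -535$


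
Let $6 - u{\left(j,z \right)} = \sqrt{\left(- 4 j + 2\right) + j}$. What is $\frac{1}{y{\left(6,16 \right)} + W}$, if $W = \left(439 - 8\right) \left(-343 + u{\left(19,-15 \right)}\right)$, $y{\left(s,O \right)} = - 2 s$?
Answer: $\frac{i}{- 145259 i + 431 \sqrt{55}} \approx -6.8809 \cdot 10^{-6} + 1.5141 \cdot 10^{-7} i$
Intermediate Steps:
$u{\left(j,z \right)} = 6 - \sqrt{2 - 3 j}$ ($u{\left(j,z \right)} = 6 - \sqrt{\left(- 4 j + 2\right) + j} = 6 - \sqrt{\left(2 - 4 j\right) + j} = 6 - \sqrt{2 - 3 j}$)
$W = -145247 - 431 i \sqrt{55}$ ($W = \left(439 - 8\right) \left(-343 + \left(6 - \sqrt{2 - 57}\right)\right) = 431 \left(-343 + \left(6 - \sqrt{2 - 57}\right)\right) = 431 \left(-343 + \left(6 - \sqrt{-55}\right)\right) = 431 \left(-343 + \left(6 - i \sqrt{55}\right)\right) = 431 \left(-337 - i \sqrt{55}\right) = -145247 - 431 i \sqrt{55} \approx -1.4525 \cdot 10^{5} - 3196.4 i$)
$\frac{1}{y{\left(6,16 \right)} + W} = \frac{1}{\left(-2\right) 6 - \left(145247 + 431 i \sqrt{55}\right)} = \frac{1}{-12 - \left(145247 + 431 i \sqrt{55}\right)} = \frac{1}{-145259 - 431 i \sqrt{55}}$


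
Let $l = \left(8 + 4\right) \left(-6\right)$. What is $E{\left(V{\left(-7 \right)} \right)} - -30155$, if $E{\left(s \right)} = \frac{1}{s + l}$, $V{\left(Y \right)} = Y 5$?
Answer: $\frac{3226584}{107} \approx 30155.0$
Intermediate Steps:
$V{\left(Y \right)} = 5 Y$
$l = -72$ ($l = 12 \left(-6\right) = -72$)
$E{\left(s \right)} = \frac{1}{-72 + s}$ ($E{\left(s \right)} = \frac{1}{s - 72} = \frac{1}{-72 + s}$)
$E{\left(V{\left(-7 \right)} \right)} - -30155 = \frac{1}{-72 + 5 \left(-7\right)} - -30155 = \frac{1}{-72 - 35} + 30155 = \frac{1}{-107} + 30155 = - \frac{1}{107} + 30155 = \frac{3226584}{107}$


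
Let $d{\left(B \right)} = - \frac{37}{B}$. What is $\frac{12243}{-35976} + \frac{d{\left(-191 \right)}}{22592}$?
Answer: $- \frac{2201170641}{6468292928} \approx -0.3403$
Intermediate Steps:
$\frac{12243}{-35976} + \frac{d{\left(-191 \right)}}{22592} = \frac{12243}{-35976} + \frac{\left(-37\right) \frac{1}{-191}}{22592} = 12243 \left(- \frac{1}{35976}\right) + \left(-37\right) \left(- \frac{1}{191}\right) \frac{1}{22592} = - \frac{4081}{11992} + \frac{37}{191} \cdot \frac{1}{22592} = - \frac{4081}{11992} + \frac{37}{4315072} = - \frac{2201170641}{6468292928}$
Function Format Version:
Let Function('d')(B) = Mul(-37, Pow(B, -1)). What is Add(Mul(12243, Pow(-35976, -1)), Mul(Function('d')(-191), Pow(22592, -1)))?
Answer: Rational(-2201170641, 6468292928) ≈ -0.34030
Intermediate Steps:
Add(Mul(12243, Pow(-35976, -1)), Mul(Function('d')(-191), Pow(22592, -1))) = Add(Mul(12243, Pow(-35976, -1)), Mul(Mul(-37, Pow(-191, -1)), Pow(22592, -1))) = Add(Mul(12243, Rational(-1, 35976)), Mul(Mul(-37, Rational(-1, 191)), Rational(1, 22592))) = Add(Rational(-4081, 11992), Mul(Rational(37, 191), Rational(1, 22592))) = Add(Rational(-4081, 11992), Rational(37, 4315072)) = Rational(-2201170641, 6468292928)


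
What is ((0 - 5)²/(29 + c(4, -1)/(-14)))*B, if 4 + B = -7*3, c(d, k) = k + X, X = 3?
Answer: -4375/202 ≈ -21.658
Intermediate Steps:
c(d, k) = 3 + k (c(d, k) = k + 3 = 3 + k)
B = -25 (B = -4 - 7*3 = -4 - 21 = -25)
((0 - 5)²/(29 + c(4, -1)/(-14)))*B = ((0 - 5)²/(29 + (3 - 1)/(-14)))*(-25) = ((-5)²/(29 + 2*(-1/14)))*(-25) = (25/(29 - ⅐))*(-25) = (25/(202/7))*(-25) = ((7/202)*25)*(-25) = (175/202)*(-25) = -4375/202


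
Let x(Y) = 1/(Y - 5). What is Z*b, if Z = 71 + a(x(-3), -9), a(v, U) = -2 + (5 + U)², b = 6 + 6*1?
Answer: 1020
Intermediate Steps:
x(Y) = 1/(-5 + Y)
b = 12 (b = 6 + 6 = 12)
Z = 85 (Z = 71 + (-2 + (5 - 9)²) = 71 + (-2 + (-4)²) = 71 + (-2 + 16) = 71 + 14 = 85)
Z*b = 85*12 = 1020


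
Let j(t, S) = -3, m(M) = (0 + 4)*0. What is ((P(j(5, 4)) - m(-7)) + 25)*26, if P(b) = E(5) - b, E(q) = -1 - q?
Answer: 572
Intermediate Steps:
m(M) = 0 (m(M) = 4*0 = 0)
P(b) = -6 - b (P(b) = (-1 - 1*5) - b = (-1 - 5) - b = -6 - b)
((P(j(5, 4)) - m(-7)) + 25)*26 = (((-6 - 1*(-3)) - 1*0) + 25)*26 = (((-6 + 3) + 0) + 25)*26 = ((-3 + 0) + 25)*26 = (-3 + 25)*26 = 22*26 = 572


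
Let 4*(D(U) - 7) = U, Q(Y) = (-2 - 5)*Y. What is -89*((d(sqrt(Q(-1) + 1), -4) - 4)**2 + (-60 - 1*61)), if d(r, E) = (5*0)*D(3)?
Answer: 9345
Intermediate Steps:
Q(Y) = -7*Y
D(U) = 7 + U/4
d(r, E) = 0 (d(r, E) = (5*0)*(7 + (1/4)*3) = 0*(7 + 3/4) = 0*(31/4) = 0)
-89*((d(sqrt(Q(-1) + 1), -4) - 4)**2 + (-60 - 1*61)) = -89*((0 - 4)**2 + (-60 - 1*61)) = -89*((-4)**2 + (-60 - 61)) = -89*(16 - 121) = -89*(-105) = 9345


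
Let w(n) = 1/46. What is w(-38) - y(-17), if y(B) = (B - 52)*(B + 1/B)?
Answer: -920443/782 ≈ -1177.0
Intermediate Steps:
y(B) = (-52 + B)*(B + 1/B)
w(n) = 1/46
w(-38) - y(-17) = 1/46 - (1 + (-17)² - 52*(-17) - 52/(-17)) = 1/46 - (1 + 289 + 884 - 52*(-1/17)) = 1/46 - (1 + 289 + 884 + 52/17) = 1/46 - 1*20010/17 = 1/46 - 20010/17 = -920443/782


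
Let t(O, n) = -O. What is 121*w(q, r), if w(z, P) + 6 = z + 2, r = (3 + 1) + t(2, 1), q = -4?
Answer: -968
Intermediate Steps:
r = 2 (r = (3 + 1) - 1*2 = 4 - 2 = 2)
w(z, P) = -4 + z (w(z, P) = -6 + (z + 2) = -6 + (2 + z) = -4 + z)
121*w(q, r) = 121*(-4 - 4) = 121*(-8) = -968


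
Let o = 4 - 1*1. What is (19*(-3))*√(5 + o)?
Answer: -114*√2 ≈ -161.22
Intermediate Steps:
o = 3 (o = 4 - 1 = 3)
(19*(-3))*√(5 + o) = (19*(-3))*√(5 + 3) = -114*√2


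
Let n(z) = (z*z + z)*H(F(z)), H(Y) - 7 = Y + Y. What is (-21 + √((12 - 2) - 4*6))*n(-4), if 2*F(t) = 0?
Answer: -1764 + 84*I*√14 ≈ -1764.0 + 314.3*I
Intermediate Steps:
F(t) = 0 (F(t) = (½)*0 = 0)
H(Y) = 7 + 2*Y (H(Y) = 7 + (Y + Y) = 7 + 2*Y)
n(z) = 7*z + 7*z² (n(z) = (z*z + z)*(7 + 2*0) = (z² + z)*(7 + 0) = (z + z²)*7 = 7*z + 7*z²)
(-21 + √((12 - 2) - 4*6))*n(-4) = (-21 + √((12 - 2) - 4*6))*(7*(-4)*(1 - 4)) = (-21 + √(10 - 24))*(7*(-4)*(-3)) = (-21 + √(-14))*84 = (-21 + I*√14)*84 = -1764 + 84*I*√14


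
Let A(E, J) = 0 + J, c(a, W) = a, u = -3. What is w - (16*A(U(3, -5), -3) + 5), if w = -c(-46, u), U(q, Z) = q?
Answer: 89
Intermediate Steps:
A(E, J) = J
w = 46 (w = -1*(-46) = 46)
w - (16*A(U(3, -5), -3) + 5) = 46 - (16*(-3) + 5) = 46 - (-48 + 5) = 46 - 1*(-43) = 46 + 43 = 89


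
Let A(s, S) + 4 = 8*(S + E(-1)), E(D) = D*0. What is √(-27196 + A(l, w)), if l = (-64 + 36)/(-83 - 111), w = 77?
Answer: 2*I*√6646 ≈ 163.05*I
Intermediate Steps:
E(D) = 0
l = 14/97 (l = -28/(-194) = -28*(-1/194) = 14/97 ≈ 0.14433)
A(s, S) = -4 + 8*S (A(s, S) = -4 + 8*(S + 0) = -4 + 8*S)
√(-27196 + A(l, w)) = √(-27196 + (-4 + 8*77)) = √(-27196 + (-4 + 616)) = √(-27196 + 612) = √(-26584) = 2*I*√6646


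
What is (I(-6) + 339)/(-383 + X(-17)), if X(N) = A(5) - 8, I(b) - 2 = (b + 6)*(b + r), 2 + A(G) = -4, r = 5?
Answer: -341/397 ≈ -0.85894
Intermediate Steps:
A(G) = -6 (A(G) = -2 - 4 = -6)
I(b) = 2 + (5 + b)*(6 + b) (I(b) = 2 + (b + 6)*(b + 5) = 2 + (6 + b)*(5 + b) = 2 + (5 + b)*(6 + b))
X(N) = -14 (X(N) = -6 - 8 = -14)
(I(-6) + 339)/(-383 + X(-17)) = ((32 + (-6)**2 + 11*(-6)) + 339)/(-383 - 14) = ((32 + 36 - 66) + 339)/(-397) = (2 + 339)*(-1/397) = 341*(-1/397) = -341/397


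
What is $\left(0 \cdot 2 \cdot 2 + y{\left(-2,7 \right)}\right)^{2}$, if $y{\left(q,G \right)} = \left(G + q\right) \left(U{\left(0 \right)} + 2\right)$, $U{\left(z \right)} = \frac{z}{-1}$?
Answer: $100$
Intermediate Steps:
$U{\left(z \right)} = - z$ ($U{\left(z \right)} = z \left(-1\right) = - z$)
$y{\left(q,G \right)} = 2 G + 2 q$ ($y{\left(q,G \right)} = \left(G + q\right) \left(\left(-1\right) 0 + 2\right) = \left(G + q\right) \left(0 + 2\right) = \left(G + q\right) 2 = 2 G + 2 q$)
$\left(0 \cdot 2 \cdot 2 + y{\left(-2,7 \right)}\right)^{2} = \left(0 \cdot 2 \cdot 2 + \left(2 \cdot 7 + 2 \left(-2\right)\right)\right)^{2} = \left(0 \cdot 2 + \left(14 - 4\right)\right)^{2} = \left(0 + 10\right)^{2} = 10^{2} = 100$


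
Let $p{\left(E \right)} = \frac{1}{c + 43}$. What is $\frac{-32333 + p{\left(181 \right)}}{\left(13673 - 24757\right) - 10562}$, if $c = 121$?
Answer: $\frac{5302611}{3549944} \approx 1.4937$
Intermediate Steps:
$p{\left(E \right)} = \frac{1}{164}$ ($p{\left(E \right)} = \frac{1}{121 + 43} = \frac{1}{164}$)
$\frac{-32333 + p{\left(181 \right)}}{\left(13673 - 24757\right) - 10562} = \frac{-32333 + \frac{1}{164}}{\left(13673 - 24757\right) - 10562} = - \frac{5302611}{164 \left(\left(13673 - 24757\right) - 10562\right)} = - \frac{5302611}{164 \left(-11084 - 10562\right)} = - \frac{5302611}{164 \left(-21646\right)} = \left(- \frac{5302611}{164}\right) \left(- \frac{1}{21646}\right) = \frac{5302611}{3549944}$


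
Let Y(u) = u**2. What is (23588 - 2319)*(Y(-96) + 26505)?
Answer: 759749949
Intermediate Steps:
(23588 - 2319)*(Y(-96) + 26505) = (23588 - 2319)*((-96)**2 + 26505) = 21269*(9216 + 26505) = 21269*35721 = 759749949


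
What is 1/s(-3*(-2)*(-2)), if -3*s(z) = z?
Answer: 1/4 ≈ 0.25000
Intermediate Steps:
s(z) = -z/3
1/s(-3*(-2)*(-2)) = 1/(-(-3*(-2))*(-2)/3) = 1/(-2*(-2)) = 1/(-1/3*(-12)) = 1/4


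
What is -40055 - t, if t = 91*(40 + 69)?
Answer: -49974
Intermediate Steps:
t = 9919 (t = 91*109 = 9919)
-40055 - t = -40055 - 1*9919 = -40055 - 9919 = -49974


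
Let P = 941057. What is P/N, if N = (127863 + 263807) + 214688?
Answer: 941057/606358 ≈ 1.5520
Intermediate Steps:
N = 606358 (N = 391670 + 214688 = 606358)
P/N = 941057/606358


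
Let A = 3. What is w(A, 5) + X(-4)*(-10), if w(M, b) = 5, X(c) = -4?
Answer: 45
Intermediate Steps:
w(A, 5) + X(-4)*(-10) = 5 - 4*(-10) = 5 + 40 = 45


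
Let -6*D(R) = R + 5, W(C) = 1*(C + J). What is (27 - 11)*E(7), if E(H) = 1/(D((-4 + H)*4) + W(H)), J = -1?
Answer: 96/19 ≈ 5.0526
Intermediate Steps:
W(C) = -1 + C (W(C) = 1*(C - 1) = 1*(-1 + C) = -1 + C)
D(R) = -⅚ - R/6 (D(R) = -(R + 5)/6 = -(5 + R)/6 = -⅚ - R/6)
E(H) = 1/(⅚ + H/3) (E(H) = 1/((-⅚ - (-4 + H)*4/6) + (-1 + H)) = 1/((-⅚ - (-16 + 4*H)/6) + (-1 + H)) = 1/((-⅚ + (8/3 - 2*H/3)) + (-1 + H)) = 1/((11/6 - 2*H/3) + (-1 + H)) = 1/(⅚ + H/3))
(27 - 11)*E(7) = (27 - 11)*(6/(5 + 2*7)) = 16*(6/(5 + 14)) = 16*(6/19) = 96/19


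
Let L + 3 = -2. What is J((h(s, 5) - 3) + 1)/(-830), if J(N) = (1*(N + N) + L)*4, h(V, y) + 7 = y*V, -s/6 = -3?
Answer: -314/415 ≈ -0.75663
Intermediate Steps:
L = -5 (L = -3 - 2 = -5)
s = 18 (s = -6*(-3) = 18)
h(V, y) = -7 + V*y (h(V, y) = -7 + y*V = -7 + V*y)
J(N) = -20 + 8*N (J(N) = (1*(N + N) - 5)*4 = (1*(2*N) - 5)*4 = (2*N - 5)*4 = (-5 + 2*N)*4 = -20 + 8*N)
J((h(s, 5) - 3) + 1)/(-830) = (-20 + 8*(((-7 + 18*5) - 3) + 1))/(-830) = -(-20 + 8*(((-7 + 90) - 3) + 1))/830 = -(-20 + 8*((83 - 3) + 1))/830 = -(-20 + 8*(80 + 1))/830 = -(-20 + 8*81)/830 = -(-20 + 648)/830 = -1/830*628 = -314/415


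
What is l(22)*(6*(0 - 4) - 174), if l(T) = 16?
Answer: -3168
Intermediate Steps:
l(22)*(6*(0 - 4) - 174) = 16*(6*(0 - 4) - 174) = 16*(6*(-4) - 174) = 16*(-24 - 174) = 16*(-198) = -3168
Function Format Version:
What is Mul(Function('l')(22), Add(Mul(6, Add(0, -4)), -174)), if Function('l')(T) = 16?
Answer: -3168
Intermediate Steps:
Mul(Function('l')(22), Add(Mul(6, Add(0, -4)), -174)) = Mul(16, Add(Mul(6, Add(0, -4)), -174)) = Mul(16, Add(Mul(6, -4), -174)) = Mul(16, Add(-24, -174)) = Mul(16, -198) = -3168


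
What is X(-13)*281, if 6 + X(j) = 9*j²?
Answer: 425715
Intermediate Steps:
X(j) = -6 + 9*j²
X(-13)*281 = (-6 + 9*(-13)²)*281 = (-6 + 9*169)*281 = (-6 + 1521)*281 = 1515*281 = 425715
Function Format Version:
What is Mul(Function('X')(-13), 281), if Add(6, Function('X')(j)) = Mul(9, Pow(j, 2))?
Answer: 425715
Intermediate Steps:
Function('X')(j) = Add(-6, Mul(9, Pow(j, 2)))
Mul(Function('X')(-13), 281) = Mul(Add(-6, Mul(9, Pow(-13, 2))), 281) = Mul(Add(-6, Mul(9, 169)), 281) = Mul(Add(-6, 1521), 281) = Mul(1515, 281) = 425715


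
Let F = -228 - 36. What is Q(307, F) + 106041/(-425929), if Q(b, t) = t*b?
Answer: -34520799633/425929 ≈ -81048.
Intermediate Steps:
F = -264
Q(b, t) = b*t
Q(307, F) + 106041/(-425929) = 307*(-264) + 106041/(-425929) = -81048 + 106041*(-1/425929) = -81048 - 106041/425929 = -34520799633/425929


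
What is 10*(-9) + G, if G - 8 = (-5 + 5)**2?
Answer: -82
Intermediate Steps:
G = 8 (G = 8 + (-5 + 5)**2 = 8 + 0**2 = 8 + 0 = 8)
10*(-9) + G = 10*(-9) + 8 = -90 + 8 = -82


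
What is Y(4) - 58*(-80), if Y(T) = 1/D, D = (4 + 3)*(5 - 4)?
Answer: 32481/7 ≈ 4640.1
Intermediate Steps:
D = 7 (D = 7*1 = 7)
Y(T) = ⅐ (Y(T) = 1/7 = ⅐)
Y(4) - 58*(-80) = ⅐ - 58*(-80) = ⅐ + 4640 = 32481/7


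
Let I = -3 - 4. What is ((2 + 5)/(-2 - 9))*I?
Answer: 49/11 ≈ 4.4545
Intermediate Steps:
I = -7
((2 + 5)/(-2 - 9))*I = ((2 + 5)/(-2 - 9))*(-7) = (7/(-11))*(-7) = -1/11*7*(-7) = -7/11*(-7) = 49/11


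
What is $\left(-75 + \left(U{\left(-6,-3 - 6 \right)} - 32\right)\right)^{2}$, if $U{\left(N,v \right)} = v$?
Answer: $13456$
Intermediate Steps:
$\left(-75 + \left(U{\left(-6,-3 - 6 \right)} - 32\right)\right)^{2} = \left(-75 - 41\right)^{2} = \left(-116\right)^{2} = 13456$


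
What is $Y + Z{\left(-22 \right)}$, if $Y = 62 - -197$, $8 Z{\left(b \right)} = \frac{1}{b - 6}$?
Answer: $\frac{58015}{224} \approx 259.0$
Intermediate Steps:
$Z{\left(b \right)} = \frac{1}{8 \left(-6 + b\right)}$ ($Z{\left(b \right)} = \frac{1}{8 \left(b - 6\right)} = \frac{1}{8 \left(-6 + b\right)}$)
$Y = 259$ ($Y = 62 + 197 = 259$)
$Y + Z{\left(-22 \right)} = 259 + \frac{1}{8 \left(-6 - 22\right)} = 259 + \frac{1}{8 \left(-28\right)} = 259 + \frac{1}{8} \left(- \frac{1}{28}\right) = 259 - \frac{1}{224} = \frac{58015}{224}$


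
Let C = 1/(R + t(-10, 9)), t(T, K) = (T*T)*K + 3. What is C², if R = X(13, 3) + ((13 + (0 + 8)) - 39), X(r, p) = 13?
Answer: 1/806404 ≈ 1.2401e-6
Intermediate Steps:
t(T, K) = 3 + K*T² (t(T, K) = T²*K + 3 = K*T² + 3 = 3 + K*T²)
R = -5 (R = 13 + ((13 + (0 + 8)) - 39) = 13 + ((13 + 8) - 39) = 13 + (21 - 39) = 13 - 18 = -5)
C = 1/898 (C = 1/(-5 + (3 + 9*(-10)²)) = 1/(-5 + (3 + 9*100)) = 1/(-5 + (3 + 900)) = 1/(-5 + 903) = 1/898 ≈ 0.0011136)
C² = (1/898)² = 1/806404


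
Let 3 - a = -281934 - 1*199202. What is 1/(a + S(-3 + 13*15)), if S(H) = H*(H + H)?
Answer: 1/554867 ≈ 1.8022e-6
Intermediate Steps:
a = 481139 (a = 3 - (-281934 - 1*199202) = 3 - (-281934 - 199202) = 3 - 1*(-481136) = 3 + 481136 = 481139)
S(H) = 2*H² (S(H) = H*(2*H) = 2*H²)
1/(a + S(-3 + 13*15)) = 1/(481139 + 2*(-3 + 13*15)²) = 1/(481139 + 2*(-3 + 195)²) = 1/(481139 + 2*192²) = 1/(481139 + 2*36864) = 1/(481139 + 73728) = 1/554867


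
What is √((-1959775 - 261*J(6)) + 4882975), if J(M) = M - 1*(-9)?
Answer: 3*√324365 ≈ 1708.6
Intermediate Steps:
J(M) = 9 + M (J(M) = M + 9 = 9 + M)
√((-1959775 - 261*J(6)) + 4882975) = √((-1959775 - 261*(9 + 6)) + 4882975) = √((-1959775 - 261*15) + 4882975) = √((-1959775 - 3915) + 4882975) = √(-1963690 + 4882975) = √2919285 = 3*√324365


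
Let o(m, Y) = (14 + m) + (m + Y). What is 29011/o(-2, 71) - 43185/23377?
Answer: 674692162/1893537 ≈ 356.31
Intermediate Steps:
o(m, Y) = 14 + Y + 2*m (o(m, Y) = (14 + m) + (Y + m) = 14 + Y + 2*m)
29011/o(-2, 71) - 43185/23377 = 29011/(14 + 71 + 2*(-2)) - 43185/23377 = 29011/(14 + 71 - 4) - 43185*1/23377 = 29011/81 - 43185/23377 = 674692162/1893537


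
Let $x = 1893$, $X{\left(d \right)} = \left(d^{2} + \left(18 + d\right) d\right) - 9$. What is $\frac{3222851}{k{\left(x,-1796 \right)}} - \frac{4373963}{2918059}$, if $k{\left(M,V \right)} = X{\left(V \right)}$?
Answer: $- \frac{18671539864676}{18730714324805} \approx -0.99684$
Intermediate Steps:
$X{\left(d \right)} = -9 + d^{2} + d \left(18 + d\right)$ ($X{\left(d \right)} = \left(d^{2} + d \left(18 + d\right)\right) - 9 = -9 + d^{2} + d \left(18 + d\right)$)
$k{\left(M,V \right)} = -9 + 2 V^{2} + 18 V$
$\frac{3222851}{k{\left(x,-1796 \right)}} - \frac{4373963}{2918059} = \frac{3222851}{-9 + 2 \left(-1796\right)^{2} + 18 \left(-1796\right)} - \frac{4373963}{2918059} = \frac{3222851}{-9 + 2 \cdot 3225616 - 32328} - \frac{4373963}{2918059} = \frac{3222851}{-9 + 6451232 - 32328} - \frac{4373963}{2918059} = \frac{3222851}{6418895} - \frac{4373963}{2918059} = - \frac{18671539864676}{18730714324805}$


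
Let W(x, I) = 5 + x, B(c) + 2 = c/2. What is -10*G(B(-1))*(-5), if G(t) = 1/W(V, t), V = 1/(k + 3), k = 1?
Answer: 200/21 ≈ 9.5238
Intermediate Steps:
B(c) = -2 + c/2
V = ¼ (V = 1/(1 + 3) = 1/4 = ¼ ≈ 0.25000)
G(t) = 4/21 (G(t) = 1/(5 + ¼) = 1/(21/4) = 4/21)
-10*G(B(-1))*(-5) = -10*4/21*(-5) = -40/21*(-5) = 200/21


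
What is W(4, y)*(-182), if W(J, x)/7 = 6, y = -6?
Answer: -7644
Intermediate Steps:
W(J, x) = 42 (W(J, x) = 7*6 = 42)
W(4, y)*(-182) = 42*(-182) = -7644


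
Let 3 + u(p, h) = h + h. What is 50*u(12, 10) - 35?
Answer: 815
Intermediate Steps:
u(p, h) = -3 + 2*h (u(p, h) = -3 + (h + h) = -3 + 2*h)
50*u(12, 10) - 35 = 50*(-3 + 2*10) - 35 = 50*(-3 + 20) - 35 = 50*17 - 35 = 850 - 35 = 815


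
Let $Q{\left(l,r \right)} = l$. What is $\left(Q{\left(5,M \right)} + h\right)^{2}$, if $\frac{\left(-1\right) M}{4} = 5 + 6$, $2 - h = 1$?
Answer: $36$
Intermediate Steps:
$h = 1$ ($h = 2 - 1 = 1$)
$M = -44$ ($M = - 4 \left(5 + 6\right) = \left(-4\right) 11 = -44$)
$\left(Q{\left(5,M \right)} + h\right)^{2} = \left(5 + 1\right)^{2} = 6^{2} = 36$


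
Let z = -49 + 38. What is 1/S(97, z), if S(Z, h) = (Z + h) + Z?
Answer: 1/183 ≈ 0.0054645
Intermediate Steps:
z = -11
S(Z, h) = h + 2*Z
1/S(97, z) = 1/(-11 + 2*97) = 1/(-11 + 194) = 1/183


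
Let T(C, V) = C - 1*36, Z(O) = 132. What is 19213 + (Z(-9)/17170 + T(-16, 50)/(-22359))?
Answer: 3687975986309/191952015 ≈ 19213.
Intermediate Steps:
T(C, V) = -36 + C (T(C, V) = C - 36 = -36 + C)
19213 + (Z(-9)/17170 + T(-16, 50)/(-22359)) = 19213 + (132/17170 + (-36 - 16)/(-22359)) = 19213 + (132*(1/17170) - 52*(-1/22359)) = 19213 + (66/8585 + 52/22359) = 19213 + 1922114/191952015 = 3687975986309/191952015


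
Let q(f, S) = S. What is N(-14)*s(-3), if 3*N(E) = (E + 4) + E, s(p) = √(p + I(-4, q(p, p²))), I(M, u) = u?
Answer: -8*√6 ≈ -19.596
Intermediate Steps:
s(p) = √(p + p²)
N(E) = 4/3 + 2*E/3 (N(E) = ((E + 4) + E)/3 = ((4 + E) + E)/3 = (4 + 2*E)/3 = 4/3 + 2*E/3)
N(-14)*s(-3) = (4/3 + (⅔)*(-14))*√(-3*(1 - 3)) = (4/3 - 28/3)*√(-3*(-2)) = -8*√6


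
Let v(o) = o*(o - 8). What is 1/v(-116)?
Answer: 1/14384 ≈ 6.9522e-5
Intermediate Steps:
v(o) = o*(-8 + o)
1/v(-116) = 1/(-116*(-8 - 116)) = 1/(-116*(-124)) = 1/14384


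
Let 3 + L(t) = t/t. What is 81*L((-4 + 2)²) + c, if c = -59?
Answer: -221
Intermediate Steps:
L(t) = -2 (L(t) = -3 + t/t = -3 + 1 = -2)
81*L((-4 + 2)²) + c = 81*(-2) - 59 = -162 - 59 = -221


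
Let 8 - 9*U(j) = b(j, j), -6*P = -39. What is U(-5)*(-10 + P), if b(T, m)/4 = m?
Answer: -98/9 ≈ -10.889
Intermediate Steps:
P = 13/2 (P = -1/6*(-39) = 13/2 ≈ 6.5000)
b(T, m) = 4*m
U(j) = 8/9 - 4*j/9
U(-5)*(-10 + P) = (8/9 - 4/9*(-5))*(-10 + 13/2) = (8/9 + 20/9)*(-7/2) = (28/9)*(-7/2) = -98/9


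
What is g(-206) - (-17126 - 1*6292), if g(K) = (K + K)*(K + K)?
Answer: 193162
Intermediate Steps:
g(K) = 4*K² (g(K) = (2*K)*(2*K) = 4*K²)
g(-206) - (-17126 - 1*6292) = 4*(-206)² - (-17126 - 1*6292) = 4*42436 - (-17126 - 6292) = 169744 - 1*(-23418) = 169744 + 23418 = 193162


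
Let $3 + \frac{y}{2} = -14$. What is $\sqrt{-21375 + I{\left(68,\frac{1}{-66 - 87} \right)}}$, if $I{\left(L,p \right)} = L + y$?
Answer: $i \sqrt{21341} \approx 146.09 i$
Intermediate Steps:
$y = -34$ ($y = -6 + 2 \left(-14\right) = -6 - 28 = -34$)
$I{\left(L,p \right)} = -34 + L$ ($I{\left(L,p \right)} = L - 34 = -34 + L$)
$\sqrt{-21375 + I{\left(68,\frac{1}{-66 - 87} \right)}} = \sqrt{-21375 + \left(-34 + 68\right)} = \sqrt{-21375 + 34} = \sqrt{-21341} = i \sqrt{21341}$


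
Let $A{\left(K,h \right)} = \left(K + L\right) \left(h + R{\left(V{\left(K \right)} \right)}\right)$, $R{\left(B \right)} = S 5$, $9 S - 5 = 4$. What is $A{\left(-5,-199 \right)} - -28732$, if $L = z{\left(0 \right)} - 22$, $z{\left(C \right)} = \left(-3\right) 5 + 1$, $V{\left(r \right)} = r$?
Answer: $36686$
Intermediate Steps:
$S = 1$ ($S = \frac{5}{9} + \frac{1}{9} \cdot 4 = \frac{5}{9} + \frac{4}{9} = 1$)
$z{\left(C \right)} = -14$ ($z{\left(C \right)} = -15 + 1 = -14$)
$R{\left(B \right)} = 5$ ($R{\left(B \right)} = 1 \cdot 5 = 5$)
$L = -36$ ($L = -14 - 22 = -36$)
$A{\left(K,h \right)} = \left(-36 + K\right) \left(5 + h\right)$ ($A{\left(K,h \right)} = \left(K - 36\right) \left(h + 5\right) = \left(-36 + K\right) \left(5 + h\right)$)
$A{\left(-5,-199 \right)} - -28732 = \left(-180 - -7164 + 5 \left(-5\right) - -995\right) - -28732 = \left(-180 + 7164 - 25 + 995\right) + 28732 = 7954 + 28732 = 36686$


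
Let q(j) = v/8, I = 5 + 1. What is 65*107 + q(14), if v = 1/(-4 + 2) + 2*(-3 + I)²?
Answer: 111315/16 ≈ 6957.2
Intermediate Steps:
I = 6
v = 35/2 (v = 1/(-4 + 2) + 2*(-3 + 6)² = 1/(-2) + 2*3² = -½ + 2*9 = -½ + 18 = 35/2 ≈ 17.500)
q(j) = 35/16 (q(j) = (35/2)/8 = (35/2)*(⅛) = 35/16)
65*107 + q(14) = 65*107 + 35/16 = 6955 + 35/16 = 111315/16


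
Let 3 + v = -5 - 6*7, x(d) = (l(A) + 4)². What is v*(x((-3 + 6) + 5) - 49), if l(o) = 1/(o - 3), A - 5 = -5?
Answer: 16000/9 ≈ 1777.8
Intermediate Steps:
A = 0 (A = 5 - 5 = 0)
l(o) = 1/(-3 + o)
x(d) = 121/9 (x(d) = (1/(-3 + 0) + 4)² = (1/(-3) + 4)² = (-⅓ + 4)² = (11/3)² = 121/9)
v = -50 (v = -3 + (-5 - 6*7) = -3 + (-5 - 42) = -3 - 47 = -50)
v*(x((-3 + 6) + 5) - 49) = -50*(121/9 - 49) = -50*(-320/9) = 16000/9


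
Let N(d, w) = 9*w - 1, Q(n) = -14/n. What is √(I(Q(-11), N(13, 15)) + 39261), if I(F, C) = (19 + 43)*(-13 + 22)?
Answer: √39819 ≈ 199.55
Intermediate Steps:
N(d, w) = -1 + 9*w
I(F, C) = 558 (I(F, C) = 62*9 = 558)
√(I(Q(-11), N(13, 15)) + 39261) = √(558 + 39261) = √39819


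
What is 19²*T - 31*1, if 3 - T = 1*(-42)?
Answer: 16214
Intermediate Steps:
T = 45 (T = 3 - (-42) = 3 - 1*(-42) = 3 + 42 = 45)
19²*T - 31*1 = 19²*45 - 31*1 = 361*45 - 31 = 16245 - 31 = 16214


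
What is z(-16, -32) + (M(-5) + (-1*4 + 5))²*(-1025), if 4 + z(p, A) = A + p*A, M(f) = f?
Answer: -15924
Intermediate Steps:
z(p, A) = -4 + A + A*p (z(p, A) = -4 + (A + p*A) = -4 + (A + A*p) = -4 + A + A*p)
z(-16, -32) + (M(-5) + (-1*4 + 5))²*(-1025) = (-4 - 32 - 32*(-16)) + (-5 + (-1*4 + 5))²*(-1025) = (-4 - 32 + 512) + (-5 + (-4 + 5))²*(-1025) = 476 + (-5 + 1)²*(-1025) = 476 + (-4)²*(-1025) = 476 + 16*(-1025) = 476 - 16400 = -15924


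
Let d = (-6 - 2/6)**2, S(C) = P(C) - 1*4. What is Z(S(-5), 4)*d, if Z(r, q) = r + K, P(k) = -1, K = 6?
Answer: 361/9 ≈ 40.111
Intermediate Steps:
S(C) = -5 (S(C) = -1 - 1*4 = -1 - 4 = -5)
Z(r, q) = 6 + r (Z(r, q) = r + 6 = 6 + r)
d = 361/9 (d = (-6 - 2*1/6)**2 = (-6 - 1/3)**2 = (-19/3)**2 = 361/9 ≈ 40.111)
Z(S(-5), 4)*d = (6 - 5)*(361/9) = 1*(361/9) = 361/9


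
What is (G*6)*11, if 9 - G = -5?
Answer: 924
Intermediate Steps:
G = 14 (G = 9 - 1*(-5) = 9 + 5 = 14)
(G*6)*11 = (14*6)*11 = 84*11 = 924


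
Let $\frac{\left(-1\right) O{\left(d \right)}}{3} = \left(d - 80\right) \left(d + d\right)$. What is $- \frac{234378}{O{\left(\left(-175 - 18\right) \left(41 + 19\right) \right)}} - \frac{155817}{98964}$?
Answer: $- \frac{194768349971}{123725892400} \approx -1.5742$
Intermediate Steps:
$O{\left(d \right)} = - 6 d \left(-80 + d\right)$ ($O{\left(d \right)} = - 3 \left(d - 80\right) \left(d + d\right) = - 3 \left(-80 + d\right) 2 d = - 3 \cdot 2 d \left(-80 + d\right) = - 6 d \left(-80 + d\right)$)
$- \frac{234378}{O{\left(\left(-175 - 18\right) \left(41 + 19\right) \right)}} - \frac{155817}{98964} = - \frac{234378}{6 \left(-175 - 18\right) \left(41 + 19\right) \left(80 - \left(-175 - 18\right) \left(41 + 19\right)\right)} - \frac{155817}{98964} = - \frac{234378}{6 \left(\left(-193\right) 60\right) \left(80 - \left(-193\right) 60\right)} - \frac{17313}{10996} = - \frac{234378}{6 \left(-11580\right) \left(80 - -11580\right)} - \frac{17313}{10996} = - \frac{234378}{6 \left(-11580\right) \left(80 + 11580\right)} - \frac{17313}{10996} = - \frac{234378}{6 \left(-11580\right) 11660} - \frac{17313}{10996} = - \frac{234378}{-810136800} - \frac{17313}{10996} = \left(-234378\right) \left(- \frac{1}{810136800}\right) - \frac{17313}{10996} = \frac{13021}{45007600} - \frac{17313}{10996} = - \frac{194768349971}{123725892400}$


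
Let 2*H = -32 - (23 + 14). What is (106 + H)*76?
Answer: 5434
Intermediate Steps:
H = -69/2 (H = (-32 - (23 + 14))/2 = (-32 - 1*37)/2 = (-32 - 37)/2 = (½)*(-69) = -69/2 ≈ -34.500)
(106 + H)*76 = (106 - 69/2)*76 = (143/2)*76 = 5434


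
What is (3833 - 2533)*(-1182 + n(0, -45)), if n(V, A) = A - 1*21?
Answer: -1622400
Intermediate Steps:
n(V, A) = -21 + A (n(V, A) = A - 21 = -21 + A)
(3833 - 2533)*(-1182 + n(0, -45)) = (3833 - 2533)*(-1182 + (-21 - 45)) = 1300*(-1182 - 66) = 1300*(-1248) = -1622400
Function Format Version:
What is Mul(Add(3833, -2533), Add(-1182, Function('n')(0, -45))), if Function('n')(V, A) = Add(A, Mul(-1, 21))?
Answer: -1622400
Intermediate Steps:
Function('n')(V, A) = Add(-21, A) (Function('n')(V, A) = Add(A, -21) = Add(-21, A))
Mul(Add(3833, -2533), Add(-1182, Function('n')(0, -45))) = Mul(Add(3833, -2533), Add(-1182, Add(-21, -45))) = Mul(1300, Add(-1182, -66)) = Mul(1300, -1248) = -1622400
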